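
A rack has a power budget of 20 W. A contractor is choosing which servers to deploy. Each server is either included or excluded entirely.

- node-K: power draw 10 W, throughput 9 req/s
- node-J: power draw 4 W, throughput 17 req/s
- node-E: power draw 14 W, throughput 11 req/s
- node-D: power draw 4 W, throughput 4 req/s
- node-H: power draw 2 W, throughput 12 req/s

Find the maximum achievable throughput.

42

Take node-K, node-J, node-D, and node-H: power draw 10 + 4 + 4 + 2 = 20 ≤ 20, throughput 9 + 17 + 4 + 12 = 42.
No other feasible combination does better.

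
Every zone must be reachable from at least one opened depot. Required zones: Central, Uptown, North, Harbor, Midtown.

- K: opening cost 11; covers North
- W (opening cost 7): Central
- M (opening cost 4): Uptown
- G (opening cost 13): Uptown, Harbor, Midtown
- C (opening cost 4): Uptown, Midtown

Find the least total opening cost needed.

31

The greedy cost-per-new-zone heuristic would pick C, W, K, and G for 35, but a cheaper cover exists.
Choose K, W, and G: together they cover Central, Uptown, North, Harbor, Midtown — every zone.
Total opening cost: 11 + 7 + 13 = 31.
No cover costs less than 31.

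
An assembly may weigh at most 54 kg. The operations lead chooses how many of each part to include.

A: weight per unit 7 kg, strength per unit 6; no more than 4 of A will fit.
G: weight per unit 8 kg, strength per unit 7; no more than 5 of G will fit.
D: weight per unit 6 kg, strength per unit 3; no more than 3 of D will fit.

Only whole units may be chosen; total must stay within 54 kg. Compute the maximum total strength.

2×A and 5×G: weight 54 ≤ 54, strength 2·6 + 5·7 = 47.
3×A and 4×G: weight 53 ≤ 54, strength 3·6 + 4·7 = 46.
Best is 47.

47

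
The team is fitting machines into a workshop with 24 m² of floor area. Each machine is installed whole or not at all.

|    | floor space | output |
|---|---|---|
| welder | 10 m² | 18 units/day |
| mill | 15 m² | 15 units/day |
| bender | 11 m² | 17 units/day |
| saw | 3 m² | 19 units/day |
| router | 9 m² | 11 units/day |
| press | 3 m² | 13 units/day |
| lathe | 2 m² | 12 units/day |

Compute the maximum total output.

This is an integer program with binary decision variables.
Allowing fractional choices, the relaxed optimum would be about 71.3, but machines are indivisible.
welder + saw + press + lathe: floor space 10 + 3 + 3 + 2 = 18 ≤ 24, output 18 + 19 + 13 + 12 = 62.
bender + saw + press + lathe: floor space 11 + 3 + 3 + 2 = 19 ≤ 24, output 17 + 19 + 13 + 12 = 61.
Best is welder, saw, press, and lathe with total output 62.

62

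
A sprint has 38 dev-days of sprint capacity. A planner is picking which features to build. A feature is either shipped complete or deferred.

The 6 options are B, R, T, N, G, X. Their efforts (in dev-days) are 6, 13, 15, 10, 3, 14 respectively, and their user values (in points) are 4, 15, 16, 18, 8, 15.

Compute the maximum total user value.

49

This is a 0-1 knapsack instance.
Allowing fractional choices, the relaxed optimum would be about 53.9, but features are indivisible.
R + T + N: effort 13 + 15 + 10 = 38 ≤ 38, user value 15 + 16 + 18 = 49.
R + N + X: effort 13 + 10 + 14 = 37 ≤ 38, user value 15 + 18 + 15 = 48.
B + T + N + G: effort 6 + 15 + 10 + 3 = 34 ≤ 38, user value 4 + 16 + 18 + 8 = 46.
Best is R, T, and N with total user value 49.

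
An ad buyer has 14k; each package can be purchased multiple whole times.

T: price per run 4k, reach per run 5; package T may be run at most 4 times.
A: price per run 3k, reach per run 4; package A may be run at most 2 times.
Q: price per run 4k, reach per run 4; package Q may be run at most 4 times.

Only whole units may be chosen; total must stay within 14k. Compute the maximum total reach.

Take 2×T and 2×A: price 14 ≤ 14, reach 2·5 + 2·4 = 18.
A has the best ratio (4/3) and is taken to its limit of 2; remaining capacity is filled optimally with the others.

18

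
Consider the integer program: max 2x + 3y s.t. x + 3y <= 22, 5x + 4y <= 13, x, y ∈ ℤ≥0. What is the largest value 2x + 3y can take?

The continuous relaxation peaks at (0, 3.25) with value 9.75; rounding to a feasible lattice point costs some objective.
(x,y)=(0,3): 1·0+3·3=9≤22, 5·0+4·3=12≤13, objective 9.
(x,y)=(1,2): 1·1+3·2=7≤22, 5·1+4·2=13≤13, objective 8.
No feasible integer point exceeds 9.

9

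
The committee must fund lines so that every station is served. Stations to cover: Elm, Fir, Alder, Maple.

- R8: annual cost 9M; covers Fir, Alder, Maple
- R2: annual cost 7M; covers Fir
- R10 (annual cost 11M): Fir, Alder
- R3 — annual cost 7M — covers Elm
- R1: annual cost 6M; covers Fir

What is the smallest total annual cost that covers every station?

Choose R8 and R3: together they cover Elm, Fir, Alder, Maple — every station.
Total annual cost: 9 + 7 = 16.
No cover costs less than 16.

16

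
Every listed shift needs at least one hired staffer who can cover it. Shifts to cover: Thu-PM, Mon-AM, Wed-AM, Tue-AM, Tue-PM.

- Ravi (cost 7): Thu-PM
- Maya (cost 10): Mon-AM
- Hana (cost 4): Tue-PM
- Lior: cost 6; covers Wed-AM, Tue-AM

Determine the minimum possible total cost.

27

Choose Ravi, Maya, Hana, and Lior: together they cover Thu-PM, Mon-AM, Wed-AM, Tue-AM, Tue-PM — every shift.
Total cost: 7 + 10 + 4 + 6 = 27.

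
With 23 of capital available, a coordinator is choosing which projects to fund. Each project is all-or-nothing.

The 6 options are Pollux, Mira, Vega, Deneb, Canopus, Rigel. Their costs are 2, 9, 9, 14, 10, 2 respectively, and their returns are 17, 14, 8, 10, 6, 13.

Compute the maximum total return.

Allowing fractional choices, the relaxed optimum would be about 52.7, but projects are indivisible.
Pollux + Mira + Canopus + Rigel: cost 2 + 9 + 10 + 2 = 23 ≤ 23, return 17 + 14 + 6 + 13 = 50.
Pollux + Mira + Vega + Rigel: cost 2 + 9 + 9 + 2 = 22 ≤ 23, return 17 + 14 + 8 + 13 = 52.
Pollux + Mira + Rigel: cost 2 + 9 + 2 = 13 ≤ 23, return 17 + 14 + 13 = 44.
Best is Pollux, Mira, Vega, and Rigel with total return 52.

52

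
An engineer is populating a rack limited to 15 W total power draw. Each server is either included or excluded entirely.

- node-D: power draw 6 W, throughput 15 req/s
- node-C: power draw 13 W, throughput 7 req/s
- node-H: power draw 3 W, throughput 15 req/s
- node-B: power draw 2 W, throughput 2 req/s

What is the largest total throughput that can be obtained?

32

node-D + node-H + node-B: power draw 6 + 3 + 2 = 11 ≤ 15, throughput 15 + 15 + 2 = 32.
node-D + node-H: power draw 6 + 3 = 9 ≤ 15, throughput 15 + 15 = 30.
Best is node-D, node-H, and node-B with total throughput 32.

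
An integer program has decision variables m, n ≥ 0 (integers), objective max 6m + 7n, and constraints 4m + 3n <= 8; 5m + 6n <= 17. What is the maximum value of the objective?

14

Relaxing integrality, the LP optimum is 18.67 at (m,n) = (0, 2.67), which is not an integer point.
(m,n)=(0,2) is feasible, giving 14.
(m,n)=(1,1) is feasible, giving 13.
The best lattice point is (0,2), giving 14.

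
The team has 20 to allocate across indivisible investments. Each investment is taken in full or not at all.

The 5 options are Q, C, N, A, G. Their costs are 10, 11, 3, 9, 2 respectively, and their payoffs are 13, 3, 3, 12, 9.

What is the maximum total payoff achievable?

Q + A: cost 10 + 9 = 19 ≤ 20, payoff 13 + 12 = 25.
N + A + G: cost 3 + 9 + 2 = 14 ≤ 20, payoff 3 + 12 + 9 = 24.
Q + N + G: cost 10 + 3 + 2 = 15 ≤ 20, payoff 13 + 3 + 9 = 25.
The maximum payoff is 25; one optimal choice is Q, N, and G.

25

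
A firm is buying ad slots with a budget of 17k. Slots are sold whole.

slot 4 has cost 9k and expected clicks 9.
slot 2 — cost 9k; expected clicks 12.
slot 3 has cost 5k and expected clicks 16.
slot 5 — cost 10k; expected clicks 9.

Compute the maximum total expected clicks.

This is a 0-1 knapsack instance.
Take slot 2 and slot 3: cost 9 + 5 = 14 ≤ 17, expected clicks 12 + 16 = 28.
No other feasible combination does better.

28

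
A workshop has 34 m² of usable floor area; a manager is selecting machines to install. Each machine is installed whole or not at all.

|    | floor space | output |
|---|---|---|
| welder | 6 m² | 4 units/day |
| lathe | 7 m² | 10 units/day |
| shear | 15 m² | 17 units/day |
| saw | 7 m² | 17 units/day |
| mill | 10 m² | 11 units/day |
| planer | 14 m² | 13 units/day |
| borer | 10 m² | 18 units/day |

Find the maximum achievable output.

Allowing fractional choices, the relaxed optimum would be about 56.3, but machines are indivisible.
lathe + saw + mill + borer: floor space 7 + 7 + 10 + 10 = 34 ≤ 34, output 10 + 17 + 11 + 18 = 56.
shear + saw + borer: floor space 15 + 7 + 10 = 32 ≤ 34, output 17 + 17 + 18 = 52.
Best is lathe, saw, mill, and borer with total output 56.

56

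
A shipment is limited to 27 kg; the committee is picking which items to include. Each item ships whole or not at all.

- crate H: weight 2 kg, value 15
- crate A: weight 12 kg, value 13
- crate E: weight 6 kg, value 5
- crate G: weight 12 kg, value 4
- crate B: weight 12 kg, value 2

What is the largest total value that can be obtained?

Take crate H, crate A, and crate E: weight 2 + 12 + 6 = 20 ≤ 27, value 15 + 13 + 5 = 33.
No other feasible combination does better.

33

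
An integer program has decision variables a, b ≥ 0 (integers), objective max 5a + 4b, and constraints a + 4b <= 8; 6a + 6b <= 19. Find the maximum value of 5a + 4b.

15

The continuous relaxation peaks at (3.17, 0) with value 15.83; rounding to a feasible lattice point costs some objective.
(a,b)=(3,0): 1·3+4·0=3≤8, 6·3+6·0=18≤19, objective 15.
(a,b)=(2,1): 1·2+4·1=6≤8, 6·2+6·1=18≤19, objective 14.
Maximum is 15 at (a,b)=(3,0).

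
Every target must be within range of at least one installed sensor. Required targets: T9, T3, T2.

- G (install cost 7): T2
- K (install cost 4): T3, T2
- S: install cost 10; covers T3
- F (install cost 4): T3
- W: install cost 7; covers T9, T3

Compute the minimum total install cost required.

Choose K and W: together they cover T9, T3, T2 — every target.
Total install cost: 4 + 7 = 11.

11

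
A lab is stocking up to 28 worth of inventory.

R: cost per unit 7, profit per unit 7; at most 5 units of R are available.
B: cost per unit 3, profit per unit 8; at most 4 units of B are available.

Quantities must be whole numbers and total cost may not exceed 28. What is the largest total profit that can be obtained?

This is a bounded integer knapsack.
Take 2×R and 4×B: cost 26 ≤ 28, profit 2·7 + 4·8 = 46.
B has the best ratio (8/3) and is taken to its limit of 4; remaining capacity is filled optimally with the others.

46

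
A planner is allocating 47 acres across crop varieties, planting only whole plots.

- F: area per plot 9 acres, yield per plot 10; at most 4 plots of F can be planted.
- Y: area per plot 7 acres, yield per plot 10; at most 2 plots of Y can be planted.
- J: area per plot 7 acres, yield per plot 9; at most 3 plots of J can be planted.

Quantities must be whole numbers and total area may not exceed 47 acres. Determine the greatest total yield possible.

This is a bounded integer knapsack.
Take 2×F, 2×Y, and 2×J: area 46 ≤ 47, yield 2·10 + 2·10 + 2·9 = 58.
Y has the best ratio (10/7) and is taken to its limit of 2; remaining capacity is filled optimally with the others.

58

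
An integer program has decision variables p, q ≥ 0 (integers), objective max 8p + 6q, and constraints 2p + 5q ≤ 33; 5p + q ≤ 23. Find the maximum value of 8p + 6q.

54

Relaxing integrality, the LP optimum is 59.57 at (p,q) = (3.57, 5.17), which is not an integer point.
(p,q)=(3,5): 2·3+5·5=31≤33, 5·3+1·5=20≤23, objective 54.
(p,q)=(3,4): 2·3+5·4=26≤33, 5·3+1·4=19≤23, objective 48.
(p,q)=(2,5): 2·2+5·5=29≤33, 5·2+1·5=15≤23, objective 46.
The best lattice point is (3,5), giving 54.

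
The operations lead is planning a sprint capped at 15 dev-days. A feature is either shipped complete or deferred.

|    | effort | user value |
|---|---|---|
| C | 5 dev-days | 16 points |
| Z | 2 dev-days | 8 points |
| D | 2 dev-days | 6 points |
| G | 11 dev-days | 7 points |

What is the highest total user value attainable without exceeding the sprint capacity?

This is a 0-1 knapsack instance.
C + D: effort 5 + 2 = 7 ≤ 15, user value 16 + 6 = 22.
C + Z: effort 5 + 2 = 7 ≤ 15, user value 16 + 8 = 24.
C + Z + D: effort 5 + 2 + 2 = 9 ≤ 15, user value 16 + 8 + 6 = 30.
Best is C, Z, and D with total user value 30.

30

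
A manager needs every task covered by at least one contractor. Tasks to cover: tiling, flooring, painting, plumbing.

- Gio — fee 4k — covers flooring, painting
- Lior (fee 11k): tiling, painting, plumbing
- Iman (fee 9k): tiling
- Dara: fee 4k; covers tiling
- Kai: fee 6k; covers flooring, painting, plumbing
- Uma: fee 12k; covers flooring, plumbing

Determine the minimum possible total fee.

This is an integer covering problem.
The greedy cost-per-new-task heuristic would pick Gio, Dara, and Kai for 14, but a cheaper cover exists.
Choose Dara and Kai: together they cover tiling, flooring, painting, plumbing — every task.
Total fee: 4 + 6 = 10.
No cover costs less than 10.

10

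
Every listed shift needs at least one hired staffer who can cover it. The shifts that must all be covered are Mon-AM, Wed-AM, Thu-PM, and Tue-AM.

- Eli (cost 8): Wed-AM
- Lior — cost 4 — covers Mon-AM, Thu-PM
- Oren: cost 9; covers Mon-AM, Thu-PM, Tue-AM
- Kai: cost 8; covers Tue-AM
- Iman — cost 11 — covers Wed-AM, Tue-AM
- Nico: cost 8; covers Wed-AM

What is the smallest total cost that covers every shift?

Choose Lior and Iman: together they cover Mon-AM, Wed-AM, Thu-PM, Tue-AM — every shift.
Total cost: 4 + 11 = 15.

15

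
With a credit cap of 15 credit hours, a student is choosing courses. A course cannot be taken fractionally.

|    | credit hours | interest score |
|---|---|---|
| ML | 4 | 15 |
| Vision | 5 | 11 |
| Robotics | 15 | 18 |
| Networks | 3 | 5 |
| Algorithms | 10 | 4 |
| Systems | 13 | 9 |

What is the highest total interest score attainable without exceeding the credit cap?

31

This is a 0-1 knapsack instance.
Take ML, Vision, and Networks: credit hours 4 + 5 + 3 = 12 ≤ 15, interest score 15 + 11 + 5 = 31.
No other feasible combination does better.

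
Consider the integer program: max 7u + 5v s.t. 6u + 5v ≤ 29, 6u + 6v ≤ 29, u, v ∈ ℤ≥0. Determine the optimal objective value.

The continuous relaxation peaks at (4.83, 0) with value 33.83; rounding to a feasible lattice point costs some objective.
(u,v)=(4,0): 6·4+5·0=24≤29, 6·4+6·0=24≤29, objective 28.
(u,v)=(3,1): 6·3+5·1=23≤29, 6·3+6·1=24≤29, objective 26.
(u,v)=(3,0): 6·3+5·0=18≤29, 6·3+6·0=18≤29, objective 21.
Maximum is 28 at (u,v)=(4,0).

28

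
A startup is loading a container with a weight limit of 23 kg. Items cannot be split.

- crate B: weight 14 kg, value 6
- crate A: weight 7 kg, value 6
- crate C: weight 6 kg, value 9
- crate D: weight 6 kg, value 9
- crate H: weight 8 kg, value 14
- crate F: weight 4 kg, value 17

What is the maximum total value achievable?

41

Treat it as a binary knapsack problem.
Allowing fractional choices, the relaxed optimum would be about 47.5, but items are indivisible.
crate A + crate C + crate D + crate F: weight 7 + 6 + 6 + 4 = 23 ≤ 23, value 6 + 9 + 9 + 17 = 41.
crate C + crate H + crate F: weight 6 + 8 + 4 = 18 ≤ 23, value 9 + 14 + 17 = 40.
crate D + crate H + crate F: weight 6 + 8 + 4 = 18 ≤ 23, value 9 + 14 + 17 = 40.
Best is crate A, crate C, crate D, and crate F with total value 41.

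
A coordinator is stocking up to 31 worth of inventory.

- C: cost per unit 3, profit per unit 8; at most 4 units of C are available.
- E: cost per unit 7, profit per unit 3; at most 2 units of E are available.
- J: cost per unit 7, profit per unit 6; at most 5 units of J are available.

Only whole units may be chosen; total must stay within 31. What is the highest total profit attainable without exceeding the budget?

44

Take 4×C and 2×J: cost 26 ≤ 31, profit 4·8 + 2·6 = 44.
C has the best ratio (8/3) and is taken to its limit of 4; remaining capacity is filled optimally with the others.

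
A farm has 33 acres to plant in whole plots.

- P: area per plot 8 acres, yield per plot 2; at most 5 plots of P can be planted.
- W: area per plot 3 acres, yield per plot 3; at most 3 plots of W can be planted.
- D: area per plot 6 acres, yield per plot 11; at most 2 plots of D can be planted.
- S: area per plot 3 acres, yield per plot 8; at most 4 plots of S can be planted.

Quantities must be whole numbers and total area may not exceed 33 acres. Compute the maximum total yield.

63

This is a bounded integer knapsack.
S has the best ratio (8/3); taking only S gives at most 4×8 = 32 (stopped by the supply cap of 4).
Mixing does better — 3×W, 2×D, and 4×S: area 33 ≤ 33, yield 3·3 + 2·11 + 4·8 = 63.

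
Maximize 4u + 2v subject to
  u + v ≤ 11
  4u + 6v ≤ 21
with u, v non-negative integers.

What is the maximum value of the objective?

Relaxing integrality, the LP optimum is 21.00 at (u,v) = (5.25, 0), which is not an integer point.
(u,v)=(5,0) is feasible, giving 20.
(u,v)=(4,0) is feasible, giving 16.
The best lattice point is (5,0), giving 20.

20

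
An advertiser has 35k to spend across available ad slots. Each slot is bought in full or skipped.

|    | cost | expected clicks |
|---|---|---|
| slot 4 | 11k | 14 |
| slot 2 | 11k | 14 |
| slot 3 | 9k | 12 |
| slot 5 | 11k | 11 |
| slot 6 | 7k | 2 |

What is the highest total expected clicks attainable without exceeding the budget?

This is an integer program with binary decision variables.
Allowing fractional choices, the relaxed optimum would be about 44.0, but ad slots are indivisible.
slot 4 + slot 2 + slot 5: cost 11 + 11 + 11 = 33 ≤ 35, expected clicks 14 + 14 + 11 = 39.
slot 4 + slot 2 + slot 3: cost 11 + 11 + 9 = 31 ≤ 35, expected clicks 14 + 14 + 12 = 40.
Best is slot 4, slot 2, and slot 3 with total expected clicks 40.

40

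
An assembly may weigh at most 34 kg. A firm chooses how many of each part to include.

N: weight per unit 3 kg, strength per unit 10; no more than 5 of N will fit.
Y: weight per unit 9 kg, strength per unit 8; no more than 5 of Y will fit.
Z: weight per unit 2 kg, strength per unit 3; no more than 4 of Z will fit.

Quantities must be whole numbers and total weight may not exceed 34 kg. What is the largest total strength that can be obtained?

70

This is a bounded integer knapsack.
5×N, 1×Y, and 4×Z: weight 32 ≤ 34, strength 5·10 + 1·8 + 4·3 = 70.
5×N, 1×Y, and 3×Z: weight 30 ≤ 34, strength 5·10 + 1·8 + 3·3 = 67.
Best is 70.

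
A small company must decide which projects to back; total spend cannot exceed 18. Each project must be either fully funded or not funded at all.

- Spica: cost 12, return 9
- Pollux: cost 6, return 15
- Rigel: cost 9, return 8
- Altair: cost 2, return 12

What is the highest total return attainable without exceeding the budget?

35

Pollux + Rigel + Altair: cost 6 + 9 + 2 = 17 ≤ 18, return 15 + 8 + 12 = 35.
Pollux + Altair: cost 6 + 2 = 8 ≤ 18, return 15 + 12 = 27.
Best is Pollux, Rigel, and Altair with total return 35.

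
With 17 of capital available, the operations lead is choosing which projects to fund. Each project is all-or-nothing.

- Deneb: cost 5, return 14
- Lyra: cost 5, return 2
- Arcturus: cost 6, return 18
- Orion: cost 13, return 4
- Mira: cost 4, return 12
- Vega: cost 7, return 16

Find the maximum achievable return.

Treat it as a binary knapsack problem.
Take Arcturus, Mira, and Vega: cost 6 + 4 + 7 = 17 ≤ 17, return 18 + 12 + 16 = 46.
No other feasible combination does better.

46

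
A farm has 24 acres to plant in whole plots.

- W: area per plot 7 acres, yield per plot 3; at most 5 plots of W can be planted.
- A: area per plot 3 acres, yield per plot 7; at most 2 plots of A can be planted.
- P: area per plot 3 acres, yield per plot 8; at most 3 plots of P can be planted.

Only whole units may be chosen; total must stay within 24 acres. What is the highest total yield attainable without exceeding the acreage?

1×W, 2×A, and 3×P: area 22 ≤ 24, yield 1·3 + 2·7 + 3·8 = 41.
2×A and 3×P: area 15 ≤ 24, yield 2·7 + 3·8 = 38.
Best is 41.

41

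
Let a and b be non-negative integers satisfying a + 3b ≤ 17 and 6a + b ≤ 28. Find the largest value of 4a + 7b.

Relaxing integrality, the LP optimum is 46.24 at (a,b) = (3.94, 4.35), which is not an integer point.
(a,b)=(4,4): 1·4+3·4=16≤17, 6·4+1·4=28≤28, objective 44.
(a,b)=(2,5): 1·2+3·5=17≤17, 6·2+1·5=17≤28, objective 43.
(a,b)=(3,4): 1·3+3·4=15≤17, 6·3+1·4=22≤28, objective 40.
Maximum is 44 at (a,b)=(4,4).

44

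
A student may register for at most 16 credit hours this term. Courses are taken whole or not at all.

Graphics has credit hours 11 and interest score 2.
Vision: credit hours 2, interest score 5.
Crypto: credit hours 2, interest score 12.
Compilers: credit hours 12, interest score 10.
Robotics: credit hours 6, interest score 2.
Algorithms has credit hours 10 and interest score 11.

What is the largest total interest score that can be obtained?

28

Vision + Crypto + Compilers: credit hours 2 + 2 + 12 = 16 ≤ 16, interest score 5 + 12 + 10 = 27.
Crypto + Algorithms: credit hours 2 + 10 = 12 ≤ 16, interest score 12 + 11 = 23.
Vision + Crypto + Algorithms: credit hours 2 + 2 + 10 = 14 ≤ 16, interest score 5 + 12 + 11 = 28.
Best is Vision, Crypto, and Algorithms with total interest score 28.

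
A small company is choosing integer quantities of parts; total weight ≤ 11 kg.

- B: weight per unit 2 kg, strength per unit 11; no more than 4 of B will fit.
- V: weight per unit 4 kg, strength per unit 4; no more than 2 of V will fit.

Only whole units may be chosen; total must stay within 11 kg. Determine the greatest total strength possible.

This is a bounded integer knapsack.
4×B: weight 8 ≤ 11, strength 4·11 = 44.
3×B and 1×V: weight 10 ≤ 11, strength 3·11 + 1·4 = 37.
Best is 44.

44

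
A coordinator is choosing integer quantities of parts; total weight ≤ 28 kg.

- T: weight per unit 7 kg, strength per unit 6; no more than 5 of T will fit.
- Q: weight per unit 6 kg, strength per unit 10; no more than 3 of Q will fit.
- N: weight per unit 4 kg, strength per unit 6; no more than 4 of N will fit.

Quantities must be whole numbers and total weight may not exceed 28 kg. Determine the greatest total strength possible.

This is a bounded integer knapsack.
3×Q and 2×N: weight 26 ≤ 28, strength 3·10 + 2·6 = 42.
2×Q and 4×N: weight 28 ≤ 28, strength 2·10 + 4·6 = 44.
Best is 44.

44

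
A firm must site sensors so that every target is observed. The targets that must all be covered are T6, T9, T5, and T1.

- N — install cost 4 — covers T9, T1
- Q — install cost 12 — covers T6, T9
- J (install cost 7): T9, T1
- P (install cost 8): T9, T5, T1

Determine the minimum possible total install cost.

20

Choose Q and P: together they cover T6, T9, T5, T1 — every target.
Total install cost: 12 + 8 = 20.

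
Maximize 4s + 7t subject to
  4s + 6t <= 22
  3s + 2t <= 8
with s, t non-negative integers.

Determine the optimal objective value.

21

The continuous relaxation peaks at (0, 3.67) with value 25.67; rounding to a feasible lattice point costs some objective.
(s,t)=(0,3): 4·0+6·3=18≤22, 3·0+2·3=6≤8, objective 21.
(s,t)=(1,2): 4·1+6·2=16≤22, 3·1+2·2=7≤8, objective 18.
(s,t)=(0,2): 4·0+6·2=12≤22, 3·0+2·2=4≤8, objective 14.
No feasible integer point exceeds 21.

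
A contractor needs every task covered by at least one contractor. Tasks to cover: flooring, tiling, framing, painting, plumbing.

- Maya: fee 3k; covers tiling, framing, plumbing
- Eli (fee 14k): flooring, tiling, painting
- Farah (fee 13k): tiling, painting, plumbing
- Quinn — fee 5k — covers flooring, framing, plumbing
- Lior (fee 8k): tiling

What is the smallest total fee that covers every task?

The greedy cost-per-new-task heuristic would pick Maya, Quinn, and Farah for 21, but a cheaper cover exists.
Choose Maya and Eli: together they cover flooring, tiling, framing, painting, plumbing — every task.
Total fee: 3 + 14 = 17.
No cover costs less than 17.

17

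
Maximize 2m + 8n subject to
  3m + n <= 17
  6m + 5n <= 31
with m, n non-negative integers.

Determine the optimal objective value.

(m,n)=(0,6) is feasible, giving 48.
(m,n)=(1,5) is feasible, giving 42.
(m,n)=(0,5) is feasible, giving 40.
The best lattice point is (0,6), giving 48.

48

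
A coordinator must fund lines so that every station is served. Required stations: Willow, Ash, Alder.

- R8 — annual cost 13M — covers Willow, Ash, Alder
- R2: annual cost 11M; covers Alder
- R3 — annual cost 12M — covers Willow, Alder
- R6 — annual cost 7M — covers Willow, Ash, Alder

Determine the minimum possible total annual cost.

7

R6 alone covers Willow, Ash, Alder — every station.
Total annual cost: 7.
No cover costs less than 7.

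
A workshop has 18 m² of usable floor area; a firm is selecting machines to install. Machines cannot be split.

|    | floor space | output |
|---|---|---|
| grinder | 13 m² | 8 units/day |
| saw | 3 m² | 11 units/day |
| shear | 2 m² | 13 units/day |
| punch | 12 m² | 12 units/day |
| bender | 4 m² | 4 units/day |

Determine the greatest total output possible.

This is an integer program with binary decision variables.
Allowing fractional choices, the relaxed optimum would be about 37.0, but machines are indivisible.
saw + shear + punch: floor space 3 + 2 + 12 = 17 ≤ 18, output 11 + 13 + 12 = 36.
shear + punch + bender: floor space 2 + 12 + 4 = 18 ≤ 18, output 13 + 12 + 4 = 29.
grinder + saw + shear: floor space 13 + 3 + 2 = 18 ≤ 18, output 8 + 11 + 13 = 32.
Best is saw, shear, and punch with total output 36.

36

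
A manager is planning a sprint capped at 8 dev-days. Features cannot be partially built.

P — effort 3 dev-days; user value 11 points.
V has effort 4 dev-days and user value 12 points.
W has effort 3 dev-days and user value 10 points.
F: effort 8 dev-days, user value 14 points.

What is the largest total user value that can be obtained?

Allowing fractional choices, the relaxed optimum would be about 27.0, but features are indivisible.
P + V: effort 3 + 4 = 7 ≤ 8, user value 11 + 12 = 23.
V + W: effort 4 + 3 = 7 ≤ 8, user value 12 + 10 = 22.
Best is P and V with total user value 23.

23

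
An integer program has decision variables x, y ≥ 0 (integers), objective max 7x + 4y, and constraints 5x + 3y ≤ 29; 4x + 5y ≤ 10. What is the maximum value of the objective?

14

The continuous relaxation peaks at (2.5, 0) with value 17.50; rounding to a feasible lattice point costs some objective.
(x,y)=(2,0) is feasible, giving 14.
(x,y)=(1,1) is feasible, giving 11.
(x,y)=(1,0) is feasible, giving 7.
The best lattice point is (2,0), giving 14.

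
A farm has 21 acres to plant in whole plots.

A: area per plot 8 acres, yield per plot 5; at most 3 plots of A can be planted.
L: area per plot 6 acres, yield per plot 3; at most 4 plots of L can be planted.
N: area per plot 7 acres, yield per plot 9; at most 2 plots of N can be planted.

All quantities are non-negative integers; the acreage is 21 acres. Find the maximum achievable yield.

21

Take 1×L and 2×N: area 20 ≤ 21, yield 1·3 + 2·9 = 21.
N has the best ratio (9/7) and is taken to its limit of 2; remaining capacity is filled optimally with the others.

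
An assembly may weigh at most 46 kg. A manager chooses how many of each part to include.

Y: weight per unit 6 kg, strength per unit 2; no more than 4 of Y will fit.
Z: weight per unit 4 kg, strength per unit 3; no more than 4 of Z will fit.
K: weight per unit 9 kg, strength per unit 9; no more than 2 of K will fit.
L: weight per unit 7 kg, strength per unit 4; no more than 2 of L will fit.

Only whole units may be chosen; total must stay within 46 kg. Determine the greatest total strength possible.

35

K has the best ratio (9/9); taking only K gives at most 2×9 = 18 (stopped by the supply cap of 2).
Mixing does better — 3×Z, 2×K, and 2×L: weight 44 ≤ 46, strength 3·3 + 2·9 + 2·4 = 35.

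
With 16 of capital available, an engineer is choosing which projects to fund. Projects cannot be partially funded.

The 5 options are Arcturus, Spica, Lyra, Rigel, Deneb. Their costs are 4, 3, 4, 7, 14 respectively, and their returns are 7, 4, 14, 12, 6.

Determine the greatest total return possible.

Treat it as a binary knapsack problem.
Arcturus + Lyra + Rigel: cost 4 + 4 + 7 = 15 ≤ 16, return 7 + 14 + 12 = 33.
Spica + Lyra + Rigel: cost 3 + 4 + 7 = 14 ≤ 16, return 4 + 14 + 12 = 30.
Best is Arcturus, Lyra, and Rigel with total return 33.

33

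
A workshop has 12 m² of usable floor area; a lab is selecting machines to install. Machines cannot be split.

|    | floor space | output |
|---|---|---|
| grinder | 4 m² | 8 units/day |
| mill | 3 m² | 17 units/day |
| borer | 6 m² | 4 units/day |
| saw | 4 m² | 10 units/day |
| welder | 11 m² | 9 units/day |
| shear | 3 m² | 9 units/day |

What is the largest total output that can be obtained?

grinder + mill + shear: floor space 4 + 3 + 3 = 10 ≤ 12, output 8 + 17 + 9 = 34.
grinder + mill + saw: floor space 4 + 3 + 4 = 11 ≤ 12, output 8 + 17 + 10 = 35.
mill + saw + shear: floor space 3 + 4 + 3 = 10 ≤ 12, output 17 + 10 + 9 = 36.
Best is mill, saw, and shear with total output 36.

36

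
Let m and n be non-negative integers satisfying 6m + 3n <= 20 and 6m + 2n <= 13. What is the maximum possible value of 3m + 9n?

54

Relaxing integrality, the LP optimum is 58.50 at (m,n) = (0, 6.5), which is not an integer point.
(m,n)=(0,6): 6·0+3·6=18≤20, 6·0+2·6=12≤13, objective 54.
(m,n)=(0,5): 6·0+3·5=15≤20, 6·0+2·5=10≤13, objective 45.
The best lattice point is (0,6), giving 54.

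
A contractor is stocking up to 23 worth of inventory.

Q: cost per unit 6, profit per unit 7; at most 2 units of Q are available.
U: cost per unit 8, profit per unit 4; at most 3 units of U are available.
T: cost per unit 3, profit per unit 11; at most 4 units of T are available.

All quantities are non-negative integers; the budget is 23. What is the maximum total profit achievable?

T has the best ratio (11/3); taking only T gives at most 4×11 = 44 (stopped by the supply cap of 4).
Mixing does better — 1×Q and 4×T: cost 18 ≤ 23, profit 1·7 + 4·11 = 51.

51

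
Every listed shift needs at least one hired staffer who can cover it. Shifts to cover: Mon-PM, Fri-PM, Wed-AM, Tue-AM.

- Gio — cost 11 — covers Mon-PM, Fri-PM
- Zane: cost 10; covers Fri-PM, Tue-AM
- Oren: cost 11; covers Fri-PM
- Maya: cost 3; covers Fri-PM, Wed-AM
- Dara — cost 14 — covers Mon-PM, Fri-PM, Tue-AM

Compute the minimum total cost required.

Choose Maya and Dara: together they cover Mon-PM, Fri-PM, Wed-AM, Tue-AM — every shift.
Total cost: 3 + 14 = 17.
No cover costs less than 17.

17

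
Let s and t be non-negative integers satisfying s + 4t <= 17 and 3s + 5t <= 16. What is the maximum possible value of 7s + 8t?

(s,t)=(5,0): 1·5+4·0=5≤17, 3·5+5·0=15≤16, objective 35.
(s,t)=(4,0): 1·4+4·0=4≤17, 3·4+5·0=12≤16, objective 28.
No feasible integer point exceeds 35.

35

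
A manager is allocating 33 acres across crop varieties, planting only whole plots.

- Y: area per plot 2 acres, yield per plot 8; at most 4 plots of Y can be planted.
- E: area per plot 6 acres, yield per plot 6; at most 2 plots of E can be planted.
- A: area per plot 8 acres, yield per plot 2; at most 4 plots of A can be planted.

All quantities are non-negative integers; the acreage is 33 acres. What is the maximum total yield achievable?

46

Take 4×Y, 2×E, and 1×A: area 28 ≤ 33, yield 4·8 + 2·6 + 1·2 = 46.
Y has the best ratio (8/2) and is taken to its limit of 4; remaining capacity is filled optimally with the others.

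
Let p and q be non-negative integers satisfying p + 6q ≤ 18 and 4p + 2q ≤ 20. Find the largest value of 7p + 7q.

42

Relaxing integrality, the LP optimum is 43.27 at (p,q) = (3.82, 2.36), which is not an integer point.
(p,q)=(4,2): 1·4+6·2=16≤18, 4·4+2·2=20≤20, objective 42.
(p,q)=(3,2): 1·3+6·2=15≤18, 4·3+2·2=16≤20, objective 35.
(p,q)=(4,1): 1·4+6·1=10≤18, 4·4+2·1=18≤20, objective 35.
The best lattice point is (4,2), giving 42.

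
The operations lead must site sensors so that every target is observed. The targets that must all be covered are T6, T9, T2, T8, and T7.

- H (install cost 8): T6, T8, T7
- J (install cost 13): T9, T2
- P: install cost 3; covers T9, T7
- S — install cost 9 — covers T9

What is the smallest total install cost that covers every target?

21

Choose H and J: together they cover T6, T9, T2, T8, T7 — every target.
Total install cost: 8 + 13 = 21.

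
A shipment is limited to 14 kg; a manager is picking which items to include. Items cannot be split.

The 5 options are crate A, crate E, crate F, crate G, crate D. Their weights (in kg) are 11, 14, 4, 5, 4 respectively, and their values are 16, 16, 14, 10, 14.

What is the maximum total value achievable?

crate F + crate G: weight 4 + 5 = 9 ≤ 14, value 14 + 10 = 24.
crate F + crate G + crate D: weight 4 + 5 + 4 = 13 ≤ 14, value 14 + 10 + 14 = 38.
crate F + crate D: weight 4 + 4 = 8 ≤ 14, value 14 + 14 = 28.
Best is crate F, crate G, and crate D with total value 38.

38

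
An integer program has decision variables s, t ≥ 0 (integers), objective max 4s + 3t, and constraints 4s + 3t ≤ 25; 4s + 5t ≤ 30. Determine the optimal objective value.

(s,t)=(6,0) is feasible, giving 24.
(s,t)=(5,1) is feasible, giving 23.
(s,t)=(5,0) is feasible, giving 20.
Maximum is 24 at (s,t)=(6,0).

24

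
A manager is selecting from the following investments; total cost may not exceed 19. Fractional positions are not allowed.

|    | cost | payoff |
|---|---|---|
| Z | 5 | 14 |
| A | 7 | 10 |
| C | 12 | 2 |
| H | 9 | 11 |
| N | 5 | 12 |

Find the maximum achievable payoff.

37

Z + N: cost 5 + 5 = 10 ≤ 19, payoff 14 + 12 = 26.
Z + A + N: cost 5 + 7 + 5 = 17 ≤ 19, payoff 14 + 10 + 12 = 36.
Z + H + N: cost 5 + 9 + 5 = 19 ≤ 19, payoff 14 + 11 + 12 = 37.
Best is Z, H, and N with total payoff 37.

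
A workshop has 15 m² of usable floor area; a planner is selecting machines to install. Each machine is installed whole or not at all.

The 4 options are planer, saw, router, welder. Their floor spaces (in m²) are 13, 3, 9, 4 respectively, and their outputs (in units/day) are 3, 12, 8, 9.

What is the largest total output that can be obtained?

21

Take saw and welder: floor space 3 + 4 = 7 ≤ 15, output 12 + 9 = 21.
No other feasible combination does better.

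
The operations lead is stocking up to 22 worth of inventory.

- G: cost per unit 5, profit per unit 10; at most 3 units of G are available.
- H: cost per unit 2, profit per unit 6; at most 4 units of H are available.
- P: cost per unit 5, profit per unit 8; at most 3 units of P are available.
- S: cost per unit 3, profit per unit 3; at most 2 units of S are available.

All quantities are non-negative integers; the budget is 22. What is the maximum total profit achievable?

48

2×G, 4×H, and 1×S: cost 21 ≤ 22, profit 2·10 + 4·6 + 1·3 = 47.
3×G and 3×H: cost 21 ≤ 22, profit 3·10 + 3·6 = 48.
Best is 48.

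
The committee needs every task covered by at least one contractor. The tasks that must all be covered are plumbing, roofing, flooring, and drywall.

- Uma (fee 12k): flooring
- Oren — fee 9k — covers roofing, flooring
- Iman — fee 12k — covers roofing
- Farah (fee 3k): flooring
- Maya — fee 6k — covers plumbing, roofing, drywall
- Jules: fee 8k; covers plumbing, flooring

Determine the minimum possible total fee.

Choose Farah and Maya: together they cover plumbing, roofing, flooring, drywall — every task.
Total fee: 3 + 6 = 9.
No cover costs less than 9.

9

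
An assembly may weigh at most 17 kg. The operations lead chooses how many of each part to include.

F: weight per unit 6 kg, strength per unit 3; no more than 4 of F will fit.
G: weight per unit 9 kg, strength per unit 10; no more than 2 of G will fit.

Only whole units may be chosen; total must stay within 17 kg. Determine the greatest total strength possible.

13

This is a bounded integer knapsack.
1×G: weight 9 ≤ 17, strength 1·10 = 10.
1×F and 1×G: weight 15 ≤ 17, strength 1·3 + 1·10 = 13.
Best is 13.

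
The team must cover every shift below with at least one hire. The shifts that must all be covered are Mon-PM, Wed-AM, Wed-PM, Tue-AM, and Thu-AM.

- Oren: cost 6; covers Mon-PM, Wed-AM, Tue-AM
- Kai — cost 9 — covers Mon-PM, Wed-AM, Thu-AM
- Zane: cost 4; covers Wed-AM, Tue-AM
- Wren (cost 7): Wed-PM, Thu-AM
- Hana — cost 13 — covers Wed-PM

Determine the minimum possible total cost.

13

This is a weighted set-cover instance.
Choose Oren and Wren: together they cover Mon-PM, Wed-AM, Wed-PM, Tue-AM, Thu-AM — every shift.
Total cost: 6 + 7 = 13.
No cover costs less than 13.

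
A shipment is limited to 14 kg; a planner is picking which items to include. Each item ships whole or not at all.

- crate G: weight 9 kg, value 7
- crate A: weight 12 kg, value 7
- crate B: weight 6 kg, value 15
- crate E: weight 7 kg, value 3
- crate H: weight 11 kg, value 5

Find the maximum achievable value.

This is an integer program with binary decision variables.
Allowing fractional choices, the relaxed optimum would be about 21.2, but items are indivisible.
crate G: weight 9 ≤ 14, value 7.
crate B: weight 6 ≤ 14, value 15.
crate B + crate E: weight 6 + 7 = 13 ≤ 14, value 15 + 3 = 18.
Best is crate B and crate E with total value 18.

18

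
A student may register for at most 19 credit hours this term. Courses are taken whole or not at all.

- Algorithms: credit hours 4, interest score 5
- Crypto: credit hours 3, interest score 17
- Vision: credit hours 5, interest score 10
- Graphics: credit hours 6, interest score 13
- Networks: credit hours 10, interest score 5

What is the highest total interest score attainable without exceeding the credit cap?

Allowing fractional choices, the relaxed optimum would be about 45.5, but courses are indivisible.
Algorithms + Crypto + Graphics: credit hours 4 + 3 + 6 = 13 ≤ 19, interest score 5 + 17 + 13 = 35.
Algorithms + Crypto + Vision + Graphics: credit hours 4 + 3 + 5 + 6 = 18 ≤ 19, interest score 5 + 17 + 10 + 13 = 45.
Crypto + Vision + Graphics: credit hours 3 + 5 + 6 = 14 ≤ 19, interest score 17 + 10 + 13 = 40.
Best is Algorithms, Crypto, Vision, and Graphics with total interest score 45.

45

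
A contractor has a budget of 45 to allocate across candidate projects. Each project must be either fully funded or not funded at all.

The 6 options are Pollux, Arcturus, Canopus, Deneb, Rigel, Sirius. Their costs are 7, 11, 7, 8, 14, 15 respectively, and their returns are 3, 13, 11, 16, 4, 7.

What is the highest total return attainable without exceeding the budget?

Allowing fractional choices, the relaxed optimum would be about 48.7, but projects are indivisible.
Arcturus + Canopus + Deneb + Sirius: cost 11 + 7 + 8 + 15 = 41 ≤ 45, return 13 + 11 + 16 + 7 = 47.
Arcturus + Canopus + Deneb + Rigel: cost 11 + 7 + 8 + 14 = 40 ≤ 45, return 13 + 11 + 16 + 4 = 44.
Pollux + Arcturus + Canopus + Deneb: cost 7 + 11 + 7 + 8 = 33 ≤ 45, return 3 + 13 + 11 + 16 = 43.
Best is Arcturus, Canopus, Deneb, and Sirius with total return 47.

47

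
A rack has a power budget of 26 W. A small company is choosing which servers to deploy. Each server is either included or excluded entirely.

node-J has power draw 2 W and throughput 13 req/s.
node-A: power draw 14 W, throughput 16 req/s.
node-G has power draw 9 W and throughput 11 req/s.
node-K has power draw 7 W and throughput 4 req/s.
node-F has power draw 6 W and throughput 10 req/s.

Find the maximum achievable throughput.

40

Allowing fractional choices, the relaxed optimum would be about 44.3, but servers are indivisible.
node-J + node-A + node-F: power draw 2 + 14 + 6 = 22 ≤ 26, throughput 13 + 16 + 10 = 39.
node-J + node-A + node-G: power draw 2 + 14 + 9 = 25 ≤ 26, throughput 13 + 16 + 11 = 40.
node-J + node-G + node-K + node-F: power draw 2 + 9 + 7 + 6 = 24 ≤ 26, throughput 13 + 11 + 4 + 10 = 38.
Best is node-J, node-A, and node-G with total throughput 40.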